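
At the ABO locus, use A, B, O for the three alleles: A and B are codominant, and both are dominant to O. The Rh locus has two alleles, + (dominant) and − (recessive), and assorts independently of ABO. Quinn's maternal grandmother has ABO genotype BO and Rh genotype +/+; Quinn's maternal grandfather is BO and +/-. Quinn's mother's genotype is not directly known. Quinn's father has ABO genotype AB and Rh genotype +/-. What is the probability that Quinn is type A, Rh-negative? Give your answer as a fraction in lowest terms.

Quinn's mother's ABO genotype from BO × BO: 1/4 BB, 1/2 BO, 1/4 OO.
Crossing each possibility with the father AB and summing P(type A): 1/4·0 + 1/2·1/4 + 1/4·1/2 = 1/4.
Similarly for Rh via the mother's Rh distribution: P(Rh-) = 1/8.
Independent loci: 1/4 × 1/8 = 1/32.

1/32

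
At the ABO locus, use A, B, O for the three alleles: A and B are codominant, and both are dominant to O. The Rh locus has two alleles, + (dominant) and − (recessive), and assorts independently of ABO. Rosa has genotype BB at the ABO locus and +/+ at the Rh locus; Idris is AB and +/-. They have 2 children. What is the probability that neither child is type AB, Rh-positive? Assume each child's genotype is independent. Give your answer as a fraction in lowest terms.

1/4

ABO cross BB × AB → 1/2 B, 1/2 AB.
Rh cross +/+ × +/- → 1 Rh+; so P(type AB, Rh-positive) = 1/2 × 1 = 1/2 per child.
P(not type AB, Rh-positive) = 1/2 for one child; (1/2)^2 = 1/4.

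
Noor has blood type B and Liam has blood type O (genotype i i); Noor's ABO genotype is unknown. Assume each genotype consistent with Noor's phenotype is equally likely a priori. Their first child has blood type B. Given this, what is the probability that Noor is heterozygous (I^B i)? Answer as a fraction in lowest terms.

Possible genotypes: Noor ∈ {I^B I^B, I^B i}; Liam ∈ {i i}.
Weight each parental genotype pair by prior × P(type-B child):
  I^B I^B × i i: posterior weight 2/3.
  I^B i × i i: posterior weight 1/3.
Sum the posterior weight over pairs where Noor is I^B i: 1/3.

1/3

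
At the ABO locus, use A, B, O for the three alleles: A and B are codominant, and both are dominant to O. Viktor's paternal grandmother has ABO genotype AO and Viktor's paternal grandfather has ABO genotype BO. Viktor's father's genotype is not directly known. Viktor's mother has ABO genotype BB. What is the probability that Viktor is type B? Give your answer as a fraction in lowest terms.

3/4

Viktor's father's ABO genotype from AO × BO: 1/4 AB, 1/4 AO, 1/4 BO, 1/4 OO.
Crossing each possibility with the mother BB and summing P(type B): 1/4·1/2 + 1/4·1/2 + 1/4·1 + 1/4·1 = 3/4.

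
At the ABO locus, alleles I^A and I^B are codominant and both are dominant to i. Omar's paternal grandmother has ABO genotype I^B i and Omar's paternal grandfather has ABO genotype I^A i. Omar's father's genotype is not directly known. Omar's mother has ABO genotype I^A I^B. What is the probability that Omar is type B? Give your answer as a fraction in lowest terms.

3/8

Omar's father's ABO genotype from I^B i × I^A i: 1/4 I^A I^B, 1/4 I^A i, 1/4 I^B i, 1/4 i i.
Crossing each possibility with the mother I^A I^B and summing P(type B): 1/4·1/4 + 1/4·1/4 + 1/4·1/2 + 1/4·1/2 = 3/8.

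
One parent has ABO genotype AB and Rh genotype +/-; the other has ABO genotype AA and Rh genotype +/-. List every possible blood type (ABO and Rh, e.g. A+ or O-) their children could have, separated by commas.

Gametes from AB × AA give offspring ABO genotypes AA, AB, i.e. phenotypes A, AB.
Rh cross +/- × +/- → phenotypes Rh+, Rh-.
Combining independently: A+, A-, AB+, AB-.

A+, A-, AB+, AB-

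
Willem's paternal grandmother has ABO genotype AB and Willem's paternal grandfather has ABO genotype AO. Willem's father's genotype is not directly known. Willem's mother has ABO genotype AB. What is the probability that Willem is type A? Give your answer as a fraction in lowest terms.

Willem's father's ABO genotype from AB × AO: 1/4 AA, 1/4 AB, 1/4 AO, 1/4 BO.
Crossing each possibility with the mother AB and summing P(type A): 1/4·1/2 + 1/4·1/4 + 1/4·1/2 + 1/4·1/4 = 3/8.

3/8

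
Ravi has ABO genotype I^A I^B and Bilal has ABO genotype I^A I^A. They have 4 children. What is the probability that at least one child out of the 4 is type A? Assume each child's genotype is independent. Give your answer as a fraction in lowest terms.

ABO cross I^A I^B × I^A I^A → 1/2 A, 1/2 AB.
So P(type A) = 1/2 per child.
P(none) = (1/2)^4 = 1/16; P(at least one) = 1 − 1/16 = 15/16.

15/16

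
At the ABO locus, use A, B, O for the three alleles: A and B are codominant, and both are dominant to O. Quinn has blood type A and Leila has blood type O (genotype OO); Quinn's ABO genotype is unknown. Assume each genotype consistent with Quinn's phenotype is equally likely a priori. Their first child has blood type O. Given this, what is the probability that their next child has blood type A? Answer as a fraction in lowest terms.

1/2

Possible genotypes: Quinn ∈ {AA, AO}; Leila ∈ {OO}.
Weight each parental genotype pair by prior × P(type-O child):
  AO × OO: posterior weight 1; P(next child type A) = 1/2.
Weighted sum = 1/2.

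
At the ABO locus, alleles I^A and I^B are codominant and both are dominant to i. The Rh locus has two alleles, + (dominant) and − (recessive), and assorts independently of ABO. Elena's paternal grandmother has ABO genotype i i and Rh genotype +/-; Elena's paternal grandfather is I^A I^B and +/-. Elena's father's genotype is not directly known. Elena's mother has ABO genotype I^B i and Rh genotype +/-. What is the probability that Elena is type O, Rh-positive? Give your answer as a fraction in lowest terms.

3/16

Elena's father's ABO genotype from i i × I^A I^B: 1/2 I^A i, 1/2 I^B i.
Crossing each possibility with the mother I^B i and summing P(type O): 1/2·1/4 + 1/2·1/4 = 1/4.
Similarly for Rh via the father's Rh distribution: P(Rh+) = 3/4.
Independent loci: 1/4 × 3/4 = 3/16.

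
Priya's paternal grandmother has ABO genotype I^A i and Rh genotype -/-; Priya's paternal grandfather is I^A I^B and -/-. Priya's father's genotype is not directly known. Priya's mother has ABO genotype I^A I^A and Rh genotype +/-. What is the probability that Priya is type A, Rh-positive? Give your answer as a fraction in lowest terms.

3/8

Priya's father's ABO genotype from I^A i × I^A I^B: 1/4 I^A I^A, 1/4 I^A I^B, 1/4 I^A i, 1/4 I^B i.
Crossing each possibility with the mother I^A I^A and summing P(type A): 1/4·1 + 1/4·1/2 + 1/4·1 + 1/4·1/2 = 3/4.
Similarly for Rh via the father's Rh distribution: P(Rh+) = 1/2.
Independent loci: 3/4 × 1/2 = 3/8.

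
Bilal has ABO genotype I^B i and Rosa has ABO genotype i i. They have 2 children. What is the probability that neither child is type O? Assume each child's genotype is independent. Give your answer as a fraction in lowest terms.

1/4

ABO cross I^B i × i i → 1/2 O, 1/2 B.
So P(type O) = 1/2 per child.
P(not type O) = 1/2 for one child; (1/2)^2 = 1/4.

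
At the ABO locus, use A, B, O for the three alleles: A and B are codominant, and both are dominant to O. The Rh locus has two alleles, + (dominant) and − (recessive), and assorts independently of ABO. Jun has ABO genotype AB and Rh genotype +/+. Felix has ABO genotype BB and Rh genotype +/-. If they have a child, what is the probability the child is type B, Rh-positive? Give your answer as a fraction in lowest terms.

1/2

ABO cross AB × BB → offspring phenotypes: 1/2 B, 1/2 AB.
Rh cross +/+ × +/- → 1 Rh+.
Independent loci: P(type B, Rh-positive) = 1/2 × 1 = 1/2.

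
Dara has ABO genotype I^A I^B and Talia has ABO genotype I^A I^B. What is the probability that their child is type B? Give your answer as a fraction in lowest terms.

ABO cross I^A I^B × I^A I^B → offspring phenotypes: 1/4 A, 1/4 B, 1/2 AB.
So P(type B) = 1/4.

1/4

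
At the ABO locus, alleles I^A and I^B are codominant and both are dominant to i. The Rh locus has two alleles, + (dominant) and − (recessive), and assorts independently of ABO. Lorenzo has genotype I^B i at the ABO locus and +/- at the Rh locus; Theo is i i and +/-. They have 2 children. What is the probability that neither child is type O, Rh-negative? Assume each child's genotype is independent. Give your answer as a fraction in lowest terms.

ABO cross I^B i × i i → 1/2 O, 1/2 B.
Rh cross +/- × +/- → 3/4 Rh+, 1/4 Rh-; so P(type O, Rh-negative) = 1/2 × 1/4 = 1/8 per child.
P(not type O, Rh-negative) = 7/8 for one child; (7/8)^2 = 49/64.

49/64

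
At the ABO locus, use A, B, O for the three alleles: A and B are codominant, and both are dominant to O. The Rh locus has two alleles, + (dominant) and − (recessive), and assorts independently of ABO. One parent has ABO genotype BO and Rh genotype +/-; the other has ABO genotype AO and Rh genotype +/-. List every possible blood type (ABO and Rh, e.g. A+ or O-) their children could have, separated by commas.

Gametes from BO × AO give offspring ABO genotypes AB, AO, BO, OO, i.e. phenotypes O, A, B, AB.
Rh cross +/- × +/- → phenotypes Rh+, Rh-.
Combining independently: O+, O-, A+, A-, B+, B-, AB+, AB-.

O+, O-, A+, A-, B+, B-, AB+, AB-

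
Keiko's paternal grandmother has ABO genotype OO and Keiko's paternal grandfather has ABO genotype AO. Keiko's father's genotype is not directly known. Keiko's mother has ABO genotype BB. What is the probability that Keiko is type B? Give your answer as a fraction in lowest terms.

Keiko's father's ABO genotype from OO × AO: 1/2 AO, 1/2 OO.
Crossing each possibility with the mother BB and summing P(type B): 1/2·1/2 + 1/2·1 = 3/4.

3/4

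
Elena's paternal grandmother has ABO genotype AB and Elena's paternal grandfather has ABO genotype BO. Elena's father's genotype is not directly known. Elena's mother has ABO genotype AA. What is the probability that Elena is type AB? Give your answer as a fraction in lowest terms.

1/2

Elena's father's ABO genotype from AB × BO: 1/4 AB, 1/4 AO, 1/4 BB, 1/4 BO.
Crossing each possibility with the mother AA and summing P(type AB): 1/4·1/2 + 1/4·0 + 1/4·1 + 1/4·1/2 = 1/2.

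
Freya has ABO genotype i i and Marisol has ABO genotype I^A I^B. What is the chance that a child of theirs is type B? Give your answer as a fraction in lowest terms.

ABO cross i i × I^A I^B → offspring phenotypes: 1/2 A, 1/2 B.
So P(type B) = 1/2.

1/2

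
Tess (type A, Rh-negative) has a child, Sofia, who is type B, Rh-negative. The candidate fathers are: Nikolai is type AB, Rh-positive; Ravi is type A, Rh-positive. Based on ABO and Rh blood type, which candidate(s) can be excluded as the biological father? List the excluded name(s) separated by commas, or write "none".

Ravi

A candidate is excluded only if no genotype consistent with his phenotype could produce a type B, Rh-negative child with a type A, Rh-negative mother.
Ravi (type A, Rh+): no genotype consistent with that phenotype can produce a type-B Rh- child with a type-A mother.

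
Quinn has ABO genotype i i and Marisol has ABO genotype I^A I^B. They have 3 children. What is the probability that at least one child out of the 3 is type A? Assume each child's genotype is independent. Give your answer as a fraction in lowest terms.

7/8

ABO cross i i × I^A I^B → 1/2 A, 1/2 B.
So P(type A) = 1/2 per child.
P(none) = (1/2)^3 = 1/8; P(at least one) = 1 − 1/8 = 7/8.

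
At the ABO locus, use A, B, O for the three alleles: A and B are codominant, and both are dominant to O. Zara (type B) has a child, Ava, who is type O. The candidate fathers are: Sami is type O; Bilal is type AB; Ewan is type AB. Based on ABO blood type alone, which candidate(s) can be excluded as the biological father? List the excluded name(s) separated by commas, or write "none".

Bilal, Ewan

A candidate is excluded only if no genotype consistent with his phenotype could produce a type O child with a type B mother.
Bilal (type AB): no genotype consistent with that phenotype can produce a type-O child with a type-B mother.
Ewan (type AB): no genotype consistent with that phenotype can produce a type-O child with a type-B mother.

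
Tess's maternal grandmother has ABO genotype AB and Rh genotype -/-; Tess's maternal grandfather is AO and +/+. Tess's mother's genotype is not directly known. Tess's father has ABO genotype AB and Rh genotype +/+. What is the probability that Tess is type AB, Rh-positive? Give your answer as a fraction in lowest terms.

Tess's mother's ABO genotype from AB × AO: 1/4 AA, 1/4 AB, 1/4 AO, 1/4 BO.
Crossing each possibility with the father AB and summing P(type AB): 1/4·1/2 + 1/4·1/2 + 1/4·1/4 + 1/4·1/4 = 3/8.
Similarly for Rh via the mother's Rh distribution: P(Rh+) = 1.
Independent loci: 3/8 × 1 = 3/8.

3/8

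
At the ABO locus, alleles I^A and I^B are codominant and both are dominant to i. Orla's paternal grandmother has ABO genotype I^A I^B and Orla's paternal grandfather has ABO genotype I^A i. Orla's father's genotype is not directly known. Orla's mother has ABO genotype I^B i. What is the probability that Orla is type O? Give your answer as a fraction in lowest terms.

1/8

Orla's father's ABO genotype from I^A I^B × I^A i: 1/4 I^A I^A, 1/4 I^A I^B, 1/4 I^A i, 1/4 I^B i.
Crossing each possibility with the mother I^B i and summing P(type O): 1/4·0 + 1/4·0 + 1/4·1/4 + 1/4·1/4 = 1/8.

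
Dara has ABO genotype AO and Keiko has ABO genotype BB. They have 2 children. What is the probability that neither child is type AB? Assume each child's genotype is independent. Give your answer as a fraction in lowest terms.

1/4

ABO cross AO × BB → 1/2 B, 1/2 AB.
So P(type AB) = 1/2 per child.
P(not type AB) = 1/2 for one child; (1/2)^2 = 1/4.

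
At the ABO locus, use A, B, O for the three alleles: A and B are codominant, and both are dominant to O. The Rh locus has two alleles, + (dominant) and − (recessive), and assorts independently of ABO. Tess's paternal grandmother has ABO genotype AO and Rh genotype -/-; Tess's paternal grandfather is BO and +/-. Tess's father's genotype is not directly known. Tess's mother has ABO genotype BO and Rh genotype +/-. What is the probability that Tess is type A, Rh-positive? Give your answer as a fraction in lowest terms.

Tess's father's ABO genotype from AO × BO: 1/4 AB, 1/4 AO, 1/4 BO, 1/4 OO.
Crossing each possibility with the mother BO and summing P(type A): 1/4·1/4 + 1/4·1/4 + 1/4·0 + 1/4·0 = 1/8.
Similarly for Rh via the father's Rh distribution: P(Rh+) = 5/8.
Independent loci: 1/8 × 5/8 = 5/64.

5/64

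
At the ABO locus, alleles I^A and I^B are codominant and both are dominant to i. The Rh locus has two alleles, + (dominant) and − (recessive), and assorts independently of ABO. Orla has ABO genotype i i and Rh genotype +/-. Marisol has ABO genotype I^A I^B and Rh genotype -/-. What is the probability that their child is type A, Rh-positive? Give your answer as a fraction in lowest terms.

1/4

ABO cross i i × I^A I^B → offspring phenotypes: 1/2 A, 1/2 B.
Rh cross +/- × -/- → 1/2 Rh+, 1/2 Rh-.
Independent loci: P(type A, Rh-positive) = 1/2 × 1/2 = 1/4.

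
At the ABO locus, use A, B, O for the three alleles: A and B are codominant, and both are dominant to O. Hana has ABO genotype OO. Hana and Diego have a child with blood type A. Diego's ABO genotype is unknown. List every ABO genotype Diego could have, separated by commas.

For each candidate genotype of Diego, check whether crossing it with OO can produce every observed child phenotype.
  AA → possible child types {A} ✓
  AB → possible child types {A, B} ✓
  AO → possible child types {O, A} ✓
  BB → possible child types {B} ✗
  BO → possible child types {O, B} ✗
  OO → possible child types {O} ✗

AA, AB, AO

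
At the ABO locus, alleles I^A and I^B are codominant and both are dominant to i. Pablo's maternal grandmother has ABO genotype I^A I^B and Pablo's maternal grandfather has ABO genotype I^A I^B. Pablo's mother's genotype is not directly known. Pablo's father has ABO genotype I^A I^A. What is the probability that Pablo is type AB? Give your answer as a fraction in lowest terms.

1/2

Pablo's mother's ABO genotype from I^A I^B × I^A I^B: 1/4 I^A I^A, 1/2 I^A I^B, 1/4 I^B I^B.
Crossing each possibility with the father I^A I^A and summing P(type AB): 1/4·0 + 1/2·1/2 + 1/4·1 = 1/2.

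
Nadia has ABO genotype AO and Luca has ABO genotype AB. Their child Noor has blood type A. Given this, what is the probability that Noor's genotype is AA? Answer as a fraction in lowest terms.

Cross AO × AB → 1/4 AA, 1/4 AB, 1/4 AO, 1/4 BO.
Type-A genotypes among offspring: AA (1/4), AO (1/4); total 1/2.
P(AA | type A) = (1/4) / (1/2) = 1/2.

1/2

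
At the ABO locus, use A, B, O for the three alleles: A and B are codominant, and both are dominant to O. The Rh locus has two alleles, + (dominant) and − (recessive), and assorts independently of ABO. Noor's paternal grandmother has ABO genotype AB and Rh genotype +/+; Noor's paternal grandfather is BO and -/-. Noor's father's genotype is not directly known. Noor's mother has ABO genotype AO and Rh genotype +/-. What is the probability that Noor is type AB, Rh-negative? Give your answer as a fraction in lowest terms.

1/16

Noor's father's ABO genotype from AB × BO: 1/4 AB, 1/4 AO, 1/4 BB, 1/4 BO.
Crossing each possibility with the mother AO and summing P(type AB): 1/4·1/4 + 1/4·0 + 1/4·1/2 + 1/4·1/4 = 1/4.
Similarly for Rh via the father's Rh distribution: P(Rh-) = 1/4.
Independent loci: 1/4 × 1/4 = 1/16.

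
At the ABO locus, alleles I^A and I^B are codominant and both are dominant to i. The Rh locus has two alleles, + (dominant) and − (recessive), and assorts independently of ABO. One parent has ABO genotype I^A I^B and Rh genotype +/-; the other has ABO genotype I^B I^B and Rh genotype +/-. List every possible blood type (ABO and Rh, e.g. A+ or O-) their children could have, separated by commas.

B+, B-, AB+, AB-

Gametes from I^A I^B × I^B I^B give offspring ABO genotypes I^A I^B, I^B I^B, i.e. phenotypes B, AB.
Rh cross +/- × +/- → phenotypes Rh+, Rh-.
Combining independently: B+, B-, AB+, AB-.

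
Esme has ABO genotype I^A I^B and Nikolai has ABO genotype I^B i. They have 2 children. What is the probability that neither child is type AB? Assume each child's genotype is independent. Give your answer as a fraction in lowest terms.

ABO cross I^A I^B × I^B i → 1/4 A, 1/2 B, 1/4 AB.
So P(type AB) = 1/4 per child.
P(not type AB) = 3/4 for one child; (3/4)^2 = 9/16.

9/16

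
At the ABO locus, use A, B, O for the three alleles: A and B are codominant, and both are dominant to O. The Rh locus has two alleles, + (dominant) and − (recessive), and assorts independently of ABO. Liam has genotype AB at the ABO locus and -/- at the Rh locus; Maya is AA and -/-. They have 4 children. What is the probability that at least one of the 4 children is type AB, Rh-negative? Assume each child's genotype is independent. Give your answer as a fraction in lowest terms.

15/16

ABO cross AB × AA → 1/2 A, 1/2 AB.
Rh cross -/- × -/- → 1 Rh-; so P(type AB, Rh-negative) = 1/2 × 1 = 1/2 per child.
P(none) = (1/2)^4 = 1/16; P(at least one) = 1 − 1/16 = 15/16.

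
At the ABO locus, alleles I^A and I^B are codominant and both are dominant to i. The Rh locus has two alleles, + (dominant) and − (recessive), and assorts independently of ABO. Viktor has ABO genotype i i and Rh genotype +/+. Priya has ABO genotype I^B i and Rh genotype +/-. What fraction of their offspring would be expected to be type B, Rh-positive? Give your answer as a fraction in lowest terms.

1/2

ABO cross i i × I^B i → offspring phenotypes: 1/2 O, 1/2 B.
Rh cross +/+ × +/- → 1 Rh+.
Independent loci: P(type B, Rh-positive) = 1/2 × 1 = 1/2.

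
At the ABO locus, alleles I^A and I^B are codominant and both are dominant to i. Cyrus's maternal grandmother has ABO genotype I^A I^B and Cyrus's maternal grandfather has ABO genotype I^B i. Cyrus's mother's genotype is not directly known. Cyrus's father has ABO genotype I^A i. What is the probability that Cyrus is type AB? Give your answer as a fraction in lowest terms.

Cyrus's mother's ABO genotype from I^A I^B × I^B i: 1/4 I^A I^B, 1/4 I^A i, 1/4 I^B I^B, 1/4 I^B i.
Crossing each possibility with the father I^A i and summing P(type AB): 1/4·1/4 + 1/4·0 + 1/4·1/2 + 1/4·1/4 = 1/4.

1/4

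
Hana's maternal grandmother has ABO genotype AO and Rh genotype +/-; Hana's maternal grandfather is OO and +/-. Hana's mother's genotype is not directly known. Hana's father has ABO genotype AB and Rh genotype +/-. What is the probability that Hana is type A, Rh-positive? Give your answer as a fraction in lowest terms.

Hana's mother's ABO genotype from AO × OO: 1/2 AO, 1/2 OO.
Crossing each possibility with the father AB and summing P(type A): 1/2·1/2 + 1/2·1/2 = 1/2.
Similarly for Rh via the mother's Rh distribution: P(Rh+) = 3/4.
Independent loci: 1/2 × 3/4 = 3/8.

3/8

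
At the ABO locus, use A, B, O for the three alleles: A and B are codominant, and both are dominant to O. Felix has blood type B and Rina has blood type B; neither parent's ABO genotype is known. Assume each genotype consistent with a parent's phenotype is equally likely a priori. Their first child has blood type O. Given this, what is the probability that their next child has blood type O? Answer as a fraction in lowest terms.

1/4

Possible genotypes: Felix ∈ {BB, BO}; Rina ∈ {BB, BO}.
Weight each parental genotype pair by prior × P(type-O child):
  BO × BO: posterior weight 1; P(next child type O) = 1/4.
Weighted sum = 1/4.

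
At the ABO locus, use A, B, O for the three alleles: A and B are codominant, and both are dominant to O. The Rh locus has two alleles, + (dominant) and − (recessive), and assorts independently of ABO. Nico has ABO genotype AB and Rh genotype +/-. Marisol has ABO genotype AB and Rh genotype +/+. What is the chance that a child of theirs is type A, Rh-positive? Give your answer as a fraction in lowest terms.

1/4

ABO cross AB × AB → offspring phenotypes: 1/4 A, 1/4 B, 1/2 AB.
Rh cross +/- × +/+ → 1 Rh+.
Independent loci: P(type A, Rh-positive) = 1/4 × 1 = 1/4.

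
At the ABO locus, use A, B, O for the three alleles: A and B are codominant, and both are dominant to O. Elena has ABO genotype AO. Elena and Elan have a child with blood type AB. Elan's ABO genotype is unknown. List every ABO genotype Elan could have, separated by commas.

For each candidate genotype of Elan, check whether crossing it with AO can produce every observed child phenotype.
  AA → possible child types {A} ✗
  AB → possible child types {A, B, AB} ✓
  AO → possible child types {O, A} ✗
  BB → possible child types {B, AB} ✓
  BO → possible child types {O, A, B, AB} ✓
  OO → possible child types {O, A} ✗

AB, BB, BO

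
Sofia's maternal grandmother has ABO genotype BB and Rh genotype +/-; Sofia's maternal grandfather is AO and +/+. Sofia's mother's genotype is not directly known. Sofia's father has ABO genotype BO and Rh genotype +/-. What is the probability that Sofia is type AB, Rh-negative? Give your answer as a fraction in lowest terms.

1/64

Sofia's mother's ABO genotype from BB × AO: 1/2 AB, 1/2 BO.
Crossing each possibility with the father BO and summing P(type AB): 1/2·1/4 + 1/2·0 = 1/8.
Similarly for Rh via the mother's Rh distribution: P(Rh-) = 1/8.
Independent loci: 1/8 × 1/8 = 1/64.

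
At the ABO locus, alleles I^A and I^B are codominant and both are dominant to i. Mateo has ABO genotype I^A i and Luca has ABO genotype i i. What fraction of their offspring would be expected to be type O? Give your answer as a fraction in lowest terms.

1/2

ABO cross I^A i × i i → offspring phenotypes: 1/2 O, 1/2 A.
So P(type O) = 1/2.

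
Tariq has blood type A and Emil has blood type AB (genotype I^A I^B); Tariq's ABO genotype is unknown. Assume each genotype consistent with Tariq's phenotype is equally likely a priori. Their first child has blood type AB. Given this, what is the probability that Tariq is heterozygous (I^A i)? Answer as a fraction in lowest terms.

Possible genotypes: Tariq ∈ {I^A I^A, I^A i}; Emil ∈ {I^A I^B}.
Weight each parental genotype pair by prior × P(type-AB child):
  I^A I^A × I^A I^B: posterior weight 2/3.
  I^A i × I^A I^B: posterior weight 1/3.
Sum the posterior weight over pairs where Tariq is I^A i: 1/3.

1/3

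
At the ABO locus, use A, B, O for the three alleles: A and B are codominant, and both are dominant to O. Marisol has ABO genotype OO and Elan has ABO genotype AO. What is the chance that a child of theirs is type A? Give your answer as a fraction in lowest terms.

ABO cross OO × AO → offspring phenotypes: 1/2 O, 1/2 A.
So P(type A) = 1/2.

1/2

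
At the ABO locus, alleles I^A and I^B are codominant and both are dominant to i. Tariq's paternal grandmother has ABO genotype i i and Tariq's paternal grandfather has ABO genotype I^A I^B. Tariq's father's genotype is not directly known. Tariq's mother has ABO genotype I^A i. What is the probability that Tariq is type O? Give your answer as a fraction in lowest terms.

1/4

Tariq's father's ABO genotype from i i × I^A I^B: 1/2 I^A i, 1/2 I^B i.
Crossing each possibility with the mother I^A i and summing P(type O): 1/2·1/4 + 1/2·1/4 = 1/4.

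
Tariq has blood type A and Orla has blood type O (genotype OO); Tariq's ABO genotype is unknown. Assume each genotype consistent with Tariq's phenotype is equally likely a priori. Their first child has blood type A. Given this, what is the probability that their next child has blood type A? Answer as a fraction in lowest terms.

Possible genotypes: Tariq ∈ {AA, AO}; Orla ∈ {OO}.
Weight each parental genotype pair by prior × P(type-A child):
  AA × OO: posterior weight 2/3; P(next child type A) = 1.
  AO × OO: posterior weight 1/3; P(next child type A) = 1/2.
Weighted sum = 5/6.

5/6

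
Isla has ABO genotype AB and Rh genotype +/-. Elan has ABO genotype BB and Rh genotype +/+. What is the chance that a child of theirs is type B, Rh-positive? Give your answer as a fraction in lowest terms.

1/2

ABO cross AB × BB → offspring phenotypes: 1/2 B, 1/2 AB.
Rh cross +/- × +/+ → 1 Rh+.
Independent loci: P(type B, Rh-positive) = 1/2 × 1 = 1/2.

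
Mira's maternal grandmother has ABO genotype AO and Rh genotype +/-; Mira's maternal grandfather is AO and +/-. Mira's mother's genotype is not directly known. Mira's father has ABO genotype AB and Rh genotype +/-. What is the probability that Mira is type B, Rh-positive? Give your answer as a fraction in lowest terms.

3/16

Mira's mother's ABO genotype from AO × AO: 1/4 AA, 1/2 AO, 1/4 OO.
Crossing each possibility with the father AB and summing P(type B): 1/4·0 + 1/2·1/4 + 1/4·1/2 = 1/4.
Similarly for Rh via the mother's Rh distribution: P(Rh+) = 3/4.
Independent loci: 1/4 × 3/4 = 3/16.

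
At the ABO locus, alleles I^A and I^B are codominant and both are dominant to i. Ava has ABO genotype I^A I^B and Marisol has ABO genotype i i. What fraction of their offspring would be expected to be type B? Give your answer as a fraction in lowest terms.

ABO cross I^A I^B × i i → offspring phenotypes: 1/2 A, 1/2 B.
So P(type B) = 1/2.

1/2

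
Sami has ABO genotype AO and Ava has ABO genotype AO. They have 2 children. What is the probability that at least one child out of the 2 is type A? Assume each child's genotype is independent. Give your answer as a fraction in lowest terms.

15/16

ABO cross AO × AO → 1/4 O, 3/4 A.
So P(type A) = 3/4 per child.
P(none) = (1/4)^2 = 1/16; P(at least one) = 1 − 1/16 = 15/16.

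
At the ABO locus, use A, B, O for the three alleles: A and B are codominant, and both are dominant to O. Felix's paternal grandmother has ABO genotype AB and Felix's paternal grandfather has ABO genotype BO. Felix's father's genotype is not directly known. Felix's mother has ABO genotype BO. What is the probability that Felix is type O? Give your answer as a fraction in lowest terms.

1/8

Felix's father's ABO genotype from AB × BO: 1/4 AB, 1/4 AO, 1/4 BB, 1/4 BO.
Crossing each possibility with the mother BO and summing P(type O): 1/4·0 + 1/4·1/4 + 1/4·0 + 1/4·1/4 = 1/8.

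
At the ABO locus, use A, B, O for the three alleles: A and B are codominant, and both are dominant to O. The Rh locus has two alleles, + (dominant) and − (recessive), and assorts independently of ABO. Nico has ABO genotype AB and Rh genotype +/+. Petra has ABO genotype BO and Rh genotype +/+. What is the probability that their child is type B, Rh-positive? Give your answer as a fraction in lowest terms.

1/2

ABO cross AB × BO → offspring phenotypes: 1/4 A, 1/2 B, 1/4 AB.
Rh cross +/+ × +/+ → 1 Rh+.
Independent loci: P(type B, Rh-positive) = 1/2 × 1 = 1/2.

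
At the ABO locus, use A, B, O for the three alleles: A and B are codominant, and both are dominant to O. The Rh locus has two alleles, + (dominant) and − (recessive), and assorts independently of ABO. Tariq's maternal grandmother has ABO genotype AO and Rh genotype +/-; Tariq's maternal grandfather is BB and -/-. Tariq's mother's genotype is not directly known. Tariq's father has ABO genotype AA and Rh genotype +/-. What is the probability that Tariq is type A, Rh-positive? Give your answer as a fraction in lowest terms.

5/16

Tariq's mother's ABO genotype from AO × BB: 1/2 AB, 1/2 BO.
Crossing each possibility with the father AA and summing P(type A): 1/2·1/2 + 1/2·1/2 = 1/2.
Similarly for Rh via the mother's Rh distribution: P(Rh+) = 5/8.
Independent loci: 1/2 × 5/8 = 5/16.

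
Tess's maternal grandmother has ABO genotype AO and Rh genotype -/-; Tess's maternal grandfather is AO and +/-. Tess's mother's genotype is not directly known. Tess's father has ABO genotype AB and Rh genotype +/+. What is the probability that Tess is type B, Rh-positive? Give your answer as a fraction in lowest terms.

1/4

Tess's mother's ABO genotype from AO × AO: 1/4 AA, 1/2 AO, 1/4 OO.
Crossing each possibility with the father AB and summing P(type B): 1/4·0 + 1/2·1/4 + 1/4·1/2 = 1/4.
Similarly for Rh via the mother's Rh distribution: P(Rh+) = 1.
Independent loci: 1/4 × 1 = 1/4.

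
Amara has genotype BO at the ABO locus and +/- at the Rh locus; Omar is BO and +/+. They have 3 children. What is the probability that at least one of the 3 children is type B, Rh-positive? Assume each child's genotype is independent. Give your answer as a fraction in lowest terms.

63/64

ABO cross BO × BO → 1/4 O, 3/4 B.
Rh cross +/- × +/+ → 1 Rh+; so P(type B, Rh-positive) = 3/4 × 1 = 3/4 per child.
P(none) = (1/4)^3 = 1/64; P(at least one) = 1 − 1/64 = 63/64.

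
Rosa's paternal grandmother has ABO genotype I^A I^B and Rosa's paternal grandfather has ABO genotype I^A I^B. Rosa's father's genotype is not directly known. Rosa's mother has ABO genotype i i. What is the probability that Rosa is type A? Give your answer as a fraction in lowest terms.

Rosa's father's ABO genotype from I^A I^B × I^A I^B: 1/4 I^A I^A, 1/2 I^A I^B, 1/4 I^B I^B.
Crossing each possibility with the mother i i and summing P(type A): 1/4·1 + 1/2·1/2 + 1/4·0 = 1/2.

1/2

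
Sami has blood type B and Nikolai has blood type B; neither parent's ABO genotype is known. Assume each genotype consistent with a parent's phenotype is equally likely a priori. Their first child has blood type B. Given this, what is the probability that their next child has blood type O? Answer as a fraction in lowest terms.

1/20

Possible genotypes: Sami ∈ {I^B I^B, I^B i}; Nikolai ∈ {I^B I^B, I^B i}.
Weight each parental genotype pair by prior × P(type-B child):
  I^B I^B × I^B I^B: posterior weight 4/15; P(next child type O) = 0.
  I^B I^B × I^B i: posterior weight 4/15; P(next child type O) = 0.
  I^B i × I^B I^B: posterior weight 4/15; P(next child type O) = 0.
  I^B i × I^B i: posterior weight 1/5; P(next child type O) = 1/4.
Weighted sum = 1/20.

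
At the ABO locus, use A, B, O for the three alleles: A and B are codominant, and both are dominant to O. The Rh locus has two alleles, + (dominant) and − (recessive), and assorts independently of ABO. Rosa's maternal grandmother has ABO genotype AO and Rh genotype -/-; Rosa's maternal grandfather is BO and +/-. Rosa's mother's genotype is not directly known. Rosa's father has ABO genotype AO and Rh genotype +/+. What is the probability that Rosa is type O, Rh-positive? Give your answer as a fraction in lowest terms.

Rosa's mother's ABO genotype from AO × BO: 1/4 AB, 1/4 AO, 1/4 BO, 1/4 OO.
Crossing each possibility with the father AO and summing P(type O): 1/4·0 + 1/4·1/4 + 1/4·1/4 + 1/4·1/2 = 1/4.
Similarly for Rh via the mother's Rh distribution: P(Rh+) = 1.
Independent loci: 1/4 × 1 = 1/4.

1/4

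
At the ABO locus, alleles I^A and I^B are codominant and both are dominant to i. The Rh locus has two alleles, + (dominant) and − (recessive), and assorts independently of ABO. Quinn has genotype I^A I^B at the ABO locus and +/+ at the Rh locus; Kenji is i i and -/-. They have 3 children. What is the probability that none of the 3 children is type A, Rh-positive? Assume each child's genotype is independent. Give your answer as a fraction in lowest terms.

ABO cross I^A I^B × i i → 1/2 A, 1/2 B.
Rh cross +/+ × -/- → 1 Rh+; so P(type A, Rh-positive) = 1/2 × 1 = 1/2 per child.
P(not type A, Rh-positive) = 1/2 for one child; (1/2)^3 = 1/8.

1/8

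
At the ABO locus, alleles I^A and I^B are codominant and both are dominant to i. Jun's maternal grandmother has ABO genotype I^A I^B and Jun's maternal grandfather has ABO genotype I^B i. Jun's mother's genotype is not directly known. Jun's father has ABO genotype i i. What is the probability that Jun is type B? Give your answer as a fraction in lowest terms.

Jun's mother's ABO genotype from I^A I^B × I^B i: 1/4 I^A I^B, 1/4 I^A i, 1/4 I^B I^B, 1/4 I^B i.
Crossing each possibility with the father i i and summing P(type B): 1/4·1/2 + 1/4·0 + 1/4·1 + 1/4·1/2 = 1/2.

1/2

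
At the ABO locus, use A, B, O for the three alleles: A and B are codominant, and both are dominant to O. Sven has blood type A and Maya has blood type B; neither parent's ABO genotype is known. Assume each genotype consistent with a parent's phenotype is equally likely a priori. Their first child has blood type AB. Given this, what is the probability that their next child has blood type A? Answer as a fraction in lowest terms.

5/36

Possible genotypes: Sven ∈ {AA, AO}; Maya ∈ {BB, BO}.
Weight each parental genotype pair by prior × P(type-AB child):
  AA × BB: posterior weight 4/9; P(next child type A) = 0.
  AA × BO: posterior weight 2/9; P(next child type A) = 1/2.
  AO × BB: posterior weight 2/9; P(next child type A) = 0.
  AO × BO: posterior weight 1/9; P(next child type A) = 1/4.
Weighted sum = 5/36.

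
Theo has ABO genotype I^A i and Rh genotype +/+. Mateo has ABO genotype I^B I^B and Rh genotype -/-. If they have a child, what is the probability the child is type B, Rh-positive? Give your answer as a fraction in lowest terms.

ABO cross I^A i × I^B I^B → offspring phenotypes: 1/2 B, 1/2 AB.
Rh cross +/+ × -/- → 1 Rh+.
Independent loci: P(type B, Rh-positive) = 1/2 × 1 = 1/2.

1/2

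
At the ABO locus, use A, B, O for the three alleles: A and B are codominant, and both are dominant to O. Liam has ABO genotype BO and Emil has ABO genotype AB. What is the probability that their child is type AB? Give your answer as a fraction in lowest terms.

1/4

ABO cross BO × AB → offspring phenotypes: 1/4 A, 1/2 B, 1/4 AB.
So P(type AB) = 1/4.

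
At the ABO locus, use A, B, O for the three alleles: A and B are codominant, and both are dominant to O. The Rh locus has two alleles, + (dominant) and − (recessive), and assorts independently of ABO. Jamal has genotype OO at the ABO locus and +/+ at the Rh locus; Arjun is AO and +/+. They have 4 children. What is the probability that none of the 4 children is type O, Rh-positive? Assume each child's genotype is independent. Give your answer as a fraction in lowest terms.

ABO cross OO × AO → 1/2 O, 1/2 A.
Rh cross +/+ × +/+ → 1 Rh+; so P(type O, Rh-positive) = 1/2 × 1 = 1/2 per child.
P(not type O, Rh-positive) = 1/2 for one child; (1/2)^4 = 1/16.

1/16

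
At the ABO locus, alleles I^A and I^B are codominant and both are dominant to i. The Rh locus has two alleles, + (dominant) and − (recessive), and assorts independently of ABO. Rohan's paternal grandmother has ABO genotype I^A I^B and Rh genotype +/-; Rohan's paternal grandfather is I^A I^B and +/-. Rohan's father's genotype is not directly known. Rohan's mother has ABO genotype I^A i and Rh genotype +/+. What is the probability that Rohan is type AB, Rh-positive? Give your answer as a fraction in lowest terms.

1/4

Rohan's father's ABO genotype from I^A I^B × I^A I^B: 1/4 I^A I^A, 1/2 I^A I^B, 1/4 I^B I^B.
Crossing each possibility with the mother I^A i and summing P(type AB): 1/4·0 + 1/2·1/4 + 1/4·1/2 = 1/4.
Similarly for Rh via the father's Rh distribution: P(Rh+) = 1.
Independent loci: 1/4 × 1 = 1/4.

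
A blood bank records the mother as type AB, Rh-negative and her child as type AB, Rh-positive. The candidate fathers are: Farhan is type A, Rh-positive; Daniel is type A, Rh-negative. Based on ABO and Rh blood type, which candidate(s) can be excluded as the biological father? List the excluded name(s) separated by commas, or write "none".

A candidate is excluded only if no genotype consistent with his phenotype could produce a type AB, Rh-positive child with a type AB, Rh-negative mother.
Daniel (type A, Rh-): no genotype consistent with that phenotype can produce a type-AB Rh+ child with a type-AB mother.

Daniel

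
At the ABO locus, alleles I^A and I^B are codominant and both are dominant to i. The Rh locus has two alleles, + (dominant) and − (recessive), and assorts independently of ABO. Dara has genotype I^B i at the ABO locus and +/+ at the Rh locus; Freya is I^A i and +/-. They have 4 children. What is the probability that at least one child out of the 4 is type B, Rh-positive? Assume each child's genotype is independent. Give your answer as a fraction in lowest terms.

ABO cross I^B i × I^A i → 1/4 O, 1/4 A, 1/4 B, 1/4 AB.
Rh cross +/+ × +/- → 1 Rh+; so P(type B, Rh-positive) = 1/4 × 1 = 1/4 per child.
P(none) = (3/4)^4 = 81/256; P(at least one) = 1 − 81/256 = 175/256.

175/256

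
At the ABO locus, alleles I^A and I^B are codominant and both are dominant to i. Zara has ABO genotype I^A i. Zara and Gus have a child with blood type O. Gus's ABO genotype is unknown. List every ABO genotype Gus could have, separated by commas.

I^A i, I^B i, i i

For each candidate genotype of Gus, check whether crossing it with I^A i can produce every observed child phenotype.
  I^A I^A → possible child types {A} ✗
  I^A I^B → possible child types {A, B, AB} ✗
  I^A i → possible child types {O, A} ✓
  I^B I^B → possible child types {B, AB} ✗
  I^B i → possible child types {O, A, B, AB} ✓
  i i → possible child types {O, A} ✓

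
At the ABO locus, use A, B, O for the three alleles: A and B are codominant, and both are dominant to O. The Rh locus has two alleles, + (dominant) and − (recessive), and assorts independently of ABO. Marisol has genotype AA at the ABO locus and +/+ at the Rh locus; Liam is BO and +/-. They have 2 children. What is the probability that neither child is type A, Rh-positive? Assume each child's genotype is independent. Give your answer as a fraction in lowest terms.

1/4

ABO cross AA × BO → 1/2 A, 1/2 AB.
Rh cross +/+ × +/- → 1 Rh+; so P(type A, Rh-positive) = 1/2 × 1 = 1/2 per child.
P(not type A, Rh-positive) = 1/2 for one child; (1/2)^2 = 1/4.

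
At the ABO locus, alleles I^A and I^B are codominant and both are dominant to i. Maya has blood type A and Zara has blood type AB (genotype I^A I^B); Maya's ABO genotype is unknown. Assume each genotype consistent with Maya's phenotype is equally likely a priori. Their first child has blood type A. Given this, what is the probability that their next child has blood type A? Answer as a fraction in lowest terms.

1/2

Possible genotypes: Maya ∈ {I^A I^A, I^A i}; Zara ∈ {I^A I^B}.
Weight each parental genotype pair by prior × P(type-A child):
  I^A I^A × I^A I^B: posterior weight 1/2; P(next child type A) = 1/2.
  I^A i × I^A I^B: posterior weight 1/2; P(next child type A) = 1/2.
Weighted sum = 1/2.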